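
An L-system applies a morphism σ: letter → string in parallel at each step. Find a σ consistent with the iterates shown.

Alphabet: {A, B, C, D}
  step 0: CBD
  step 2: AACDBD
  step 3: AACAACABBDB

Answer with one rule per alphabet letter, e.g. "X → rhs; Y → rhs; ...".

A->AAC, B->D, C->AB, D->B

  step 2 ⇒ step 3: AACDBD ⇒ AAC·AAC·AB·B·D·B
    A ↦ AAC
    B ↦ D
    C ↦ AB
    D ↦ B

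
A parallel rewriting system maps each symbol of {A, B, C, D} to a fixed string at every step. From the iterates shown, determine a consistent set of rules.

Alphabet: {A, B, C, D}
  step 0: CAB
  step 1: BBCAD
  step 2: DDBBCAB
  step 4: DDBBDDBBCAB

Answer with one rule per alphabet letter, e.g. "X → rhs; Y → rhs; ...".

A->CA, B->D, C->BB, D->B

  step 1 ⇒ step 2: BBCAD ⇒ D·D·BB·CA·B
    A ↦ CA
    B ↦ D
    C ↦ BB
    D ↦ B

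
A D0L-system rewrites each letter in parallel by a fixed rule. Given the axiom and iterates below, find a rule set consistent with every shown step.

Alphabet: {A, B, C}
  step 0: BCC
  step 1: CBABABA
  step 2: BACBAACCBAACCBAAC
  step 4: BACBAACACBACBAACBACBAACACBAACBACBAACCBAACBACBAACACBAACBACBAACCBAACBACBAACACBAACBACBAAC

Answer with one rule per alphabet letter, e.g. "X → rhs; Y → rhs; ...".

A->AC, B->CBA, C->BA

  step 1 ⇒ step 2: CBABABA ⇒ BA·CBA·AC·CBA·AC·CBA·AC
    A ↦ AC
    B ↦ CBA
    C ↦ BA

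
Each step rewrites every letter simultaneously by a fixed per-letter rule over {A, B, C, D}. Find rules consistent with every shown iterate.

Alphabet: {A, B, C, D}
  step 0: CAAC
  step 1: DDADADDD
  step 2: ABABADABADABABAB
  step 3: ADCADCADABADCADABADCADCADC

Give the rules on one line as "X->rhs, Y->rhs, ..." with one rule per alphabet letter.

  step 2 ⇒ step 3: ABABADABADABABAB ⇒ AD·C·AD·C·AD·AB·AD·C·AD·AB·AD·C·AD·C·AD·C
    A ↦ AD
    B ↦ C
    D ↦ AB
  step 0 ⇒ step 1: CAAC ⇒ DD·AD·AD·DD
    C ↦ DD

A->AD, B->C, C->DD, D->AB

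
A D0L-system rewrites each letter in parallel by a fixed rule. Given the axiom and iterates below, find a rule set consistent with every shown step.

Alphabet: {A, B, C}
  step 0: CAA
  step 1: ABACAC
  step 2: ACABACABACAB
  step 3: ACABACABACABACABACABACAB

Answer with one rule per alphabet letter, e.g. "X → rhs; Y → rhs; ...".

A->AC, B->AB, C->AB

  step 2 ⇒ step 3: ACABACABACAB ⇒ AC·AB·AC·AB·AC·AB·AC·AB·AC·AB·AC·AB
    A ↦ AC
    B ↦ AB
    C ↦ AB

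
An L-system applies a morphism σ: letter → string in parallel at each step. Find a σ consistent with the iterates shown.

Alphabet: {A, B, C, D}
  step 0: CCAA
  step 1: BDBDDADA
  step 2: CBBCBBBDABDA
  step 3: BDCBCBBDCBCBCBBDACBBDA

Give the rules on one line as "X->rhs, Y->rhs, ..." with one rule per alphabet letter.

  step 2 ⇒ step 3: CBBCBBBDABDA ⇒ BD·CB·CB·BD·CB·CB·CB·B·DA·CB·B·DA
    A ↦ DA
    B ↦ CB
    C ↦ BD
    D ↦ B

A->DA, B->CB, C->BD, D->B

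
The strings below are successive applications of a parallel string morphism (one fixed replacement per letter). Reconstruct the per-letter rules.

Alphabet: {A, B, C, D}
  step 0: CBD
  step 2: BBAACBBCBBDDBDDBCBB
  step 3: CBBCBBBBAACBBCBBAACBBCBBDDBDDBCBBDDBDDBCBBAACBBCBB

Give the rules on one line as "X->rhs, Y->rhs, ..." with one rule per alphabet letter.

A->B, B->CBB, C->AA, D->DDB

  step 2 ⇒ step 3: BBAACBBCBBDDBDDBCBB ⇒ CBB·CBB·B·B·AA·CBB·CBB·AA·CBB·CBB·DDB·DDB·CBB·DDB·DDB·CBB·AA·CBB·CBB
    A ↦ B
    B ↦ CBB
    C ↦ AA
    D ↦ DDB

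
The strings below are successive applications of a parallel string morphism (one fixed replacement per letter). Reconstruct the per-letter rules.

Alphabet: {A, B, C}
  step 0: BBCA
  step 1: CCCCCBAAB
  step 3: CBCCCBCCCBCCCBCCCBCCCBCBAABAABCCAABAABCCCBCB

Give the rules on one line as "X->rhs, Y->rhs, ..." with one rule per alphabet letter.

  step 0 ⇒ step 1: BBCA ⇒ CC·CC·CB·AAB
    A ↦ AAB
    B ↦ CC
    C ↦ CB

A->AAB, B->CC, C->CB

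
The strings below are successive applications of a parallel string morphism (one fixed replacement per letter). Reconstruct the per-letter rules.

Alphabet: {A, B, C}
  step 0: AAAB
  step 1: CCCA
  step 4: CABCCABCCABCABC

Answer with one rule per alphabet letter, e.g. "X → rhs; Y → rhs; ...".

  step 0 ⇒ step 1: AAAB ⇒ C·C·C·A
    A ↦ C
    B ↦ A
    C ↦ BC  (constrained at step 1)

A->C, B->A, C->BC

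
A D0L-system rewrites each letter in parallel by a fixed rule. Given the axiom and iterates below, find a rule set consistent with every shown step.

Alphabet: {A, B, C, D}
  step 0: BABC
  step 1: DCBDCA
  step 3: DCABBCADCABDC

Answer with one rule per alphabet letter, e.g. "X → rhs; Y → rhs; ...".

  step 0 ⇒ step 1: BABC ⇒ DC·B·DC·A
    A ↦ B
    B ↦ DC
    C ↦ A
    D ↦ BC  (constrained at step 1)

A->B, B->DC, C->A, D->BC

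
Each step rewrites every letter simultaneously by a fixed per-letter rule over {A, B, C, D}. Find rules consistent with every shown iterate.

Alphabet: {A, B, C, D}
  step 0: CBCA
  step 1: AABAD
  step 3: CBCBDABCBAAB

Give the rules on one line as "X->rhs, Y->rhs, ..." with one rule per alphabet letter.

A->D, B->AB, C->A, D->CB

  step 0 ⇒ step 1: CBCA ⇒ A·AB·A·D
    A ↦ D
    B ↦ AB
    C ↦ A
    D ↦ CB  (constrained at step 1)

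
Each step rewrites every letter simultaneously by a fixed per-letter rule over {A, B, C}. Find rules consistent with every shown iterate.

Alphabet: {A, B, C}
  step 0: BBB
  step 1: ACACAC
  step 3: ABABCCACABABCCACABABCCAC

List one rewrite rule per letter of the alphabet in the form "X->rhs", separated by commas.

A->CC, B->AC, C->AB

  step 0 ⇒ step 1: BBB ⇒ AC·AC·AC
    B ↦ AC
    A ↦ CC  (constrained at step 1)
    C ↦ AB  (constrained at step 1)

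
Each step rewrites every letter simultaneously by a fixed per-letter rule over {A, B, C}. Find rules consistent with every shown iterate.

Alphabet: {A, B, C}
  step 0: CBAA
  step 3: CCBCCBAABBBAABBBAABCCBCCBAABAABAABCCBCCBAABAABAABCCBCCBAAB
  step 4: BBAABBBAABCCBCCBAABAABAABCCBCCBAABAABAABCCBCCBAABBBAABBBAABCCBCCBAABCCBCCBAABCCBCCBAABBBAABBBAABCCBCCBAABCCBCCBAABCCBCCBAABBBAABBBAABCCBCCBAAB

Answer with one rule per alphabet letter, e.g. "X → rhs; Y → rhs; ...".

  step 3 ⇒ step 4: CCBCCBAABBBAABBBAABCCBCCBAABAABAABCCBCCBAABAABAABCCBCCBAAB ⇒ B·B·AAB·B·B·AAB·CCB·CCB·AAB·AAB·AAB·CCB·CCB·AAB·AAB·AAB·CCB·CCB·AAB·B·B·AAB·B·B·AAB·CCB·CCB·AAB·CCB·CCB·AAB·CCB·CCB·AAB·B·B·AAB·B·B·AAB·CCB·CCB·AAB·CCB·CCB·AAB·CCB·CCB·AAB·B·B·AAB·B·B·AAB·CCB·CCB·AAB
    A ↦ CCB
    B ↦ AAB
    C ↦ B

A->CCB, B->AAB, C->B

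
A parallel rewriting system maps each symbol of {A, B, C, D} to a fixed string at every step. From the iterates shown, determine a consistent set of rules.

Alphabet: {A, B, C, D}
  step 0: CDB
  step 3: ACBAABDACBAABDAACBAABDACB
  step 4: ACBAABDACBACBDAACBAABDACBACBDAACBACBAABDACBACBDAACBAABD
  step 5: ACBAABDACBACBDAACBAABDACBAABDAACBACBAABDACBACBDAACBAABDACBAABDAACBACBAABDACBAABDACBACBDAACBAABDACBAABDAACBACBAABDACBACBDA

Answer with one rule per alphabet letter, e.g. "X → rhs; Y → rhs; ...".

A->ACB, B->D, C->AAB, D->A

  step 4 ⇒ step 5: ACBAABDACBACBDAACBAABDACBACBDAACBACBAABDACBACBDAACBAABD ⇒ ACB·AAB·D·ACB·ACB·D·A·ACB·AAB·D·ACB·AAB·D·A·ACB·ACB·AAB·D·ACB·ACB·D·A·ACB·AAB·D·ACB·AAB·D·A·ACB·ACB·AAB·D·ACB·AAB·D·ACB·ACB·D·A·ACB·AAB·D·ACB·AAB·D·A·ACB·ACB·AAB·D·ACB·ACB·D·A
    A ↦ ACB
    B ↦ D
    C ↦ AAB
    D ↦ A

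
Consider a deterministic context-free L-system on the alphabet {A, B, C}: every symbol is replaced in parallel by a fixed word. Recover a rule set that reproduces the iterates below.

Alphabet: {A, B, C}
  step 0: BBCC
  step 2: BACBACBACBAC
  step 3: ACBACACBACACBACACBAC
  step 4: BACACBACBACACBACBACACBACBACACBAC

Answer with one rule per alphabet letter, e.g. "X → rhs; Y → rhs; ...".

A->B, B->AC, C->AC

  step 3 ⇒ step 4: ACBACACBACACBACACBAC ⇒ B·AC·AC·B·AC·B·AC·AC·B·AC·B·AC·AC·B·AC·B·AC·AC·B·AC
    A ↦ B
    B ↦ AC
    C ↦ AC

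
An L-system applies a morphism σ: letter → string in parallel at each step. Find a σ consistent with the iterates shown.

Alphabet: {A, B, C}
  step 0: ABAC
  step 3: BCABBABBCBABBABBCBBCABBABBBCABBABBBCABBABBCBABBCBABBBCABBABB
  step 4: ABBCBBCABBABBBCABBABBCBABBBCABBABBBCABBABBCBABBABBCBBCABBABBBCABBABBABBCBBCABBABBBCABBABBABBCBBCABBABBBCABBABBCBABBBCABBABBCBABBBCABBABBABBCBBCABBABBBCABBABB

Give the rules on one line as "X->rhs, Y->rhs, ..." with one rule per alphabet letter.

  step 3 ⇒ step 4: BCABBABBCBABBABBCBBCABBABBBCABBABBBCABBABBCBABBCBABBBCABBABB ⇒ ABB·CB·BC·ABB·ABB·BC·ABB·ABB·CB·ABB·BC·ABB·ABB·BC·ABB·ABB·CB·ABB·ABB·CB·BC·ABB·ABB·BC·ABB·ABB·ABB·CB·BC·ABB·ABB·BC·ABB·ABB·ABB·CB·BC·ABB·ABB·BC·ABB·ABB·CB·ABB·BC·ABB·ABB·CB·ABB·BC·ABB·ABB·ABB·CB·BC·ABB·ABB·BC·ABB·ABB
    A ↦ BC
    B ↦ ABB
    C ↦ CB

A->BC, B->ABB, C->CB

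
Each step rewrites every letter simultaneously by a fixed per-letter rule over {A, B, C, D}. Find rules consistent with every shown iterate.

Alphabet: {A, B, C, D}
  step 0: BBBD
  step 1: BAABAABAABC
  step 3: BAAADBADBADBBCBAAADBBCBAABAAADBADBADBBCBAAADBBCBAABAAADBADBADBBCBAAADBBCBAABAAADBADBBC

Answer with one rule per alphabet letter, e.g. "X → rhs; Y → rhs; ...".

A->ADB, B->BAA, C->D, D->BC

  step 0 ⇒ step 1: BBBD ⇒ BAA·BAA·BAA·BC
    B ↦ BAA
    D ↦ BC
    A ↦ ADB  (constrained at step 1)
    C ↦ D  (constrained at step 1)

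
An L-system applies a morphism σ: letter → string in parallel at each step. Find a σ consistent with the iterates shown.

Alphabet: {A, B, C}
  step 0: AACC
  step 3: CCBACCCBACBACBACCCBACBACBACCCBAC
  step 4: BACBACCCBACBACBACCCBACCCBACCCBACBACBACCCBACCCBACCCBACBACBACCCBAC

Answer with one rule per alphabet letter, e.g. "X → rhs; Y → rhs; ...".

A->C, B->C, C->BAC

  step 3 ⇒ step 4: CCBACCCBACBACBACCCBACBACBACCCBAC ⇒ BAC·BAC·C·C·BAC·BAC·BAC·C·C·BAC·C·C·BAC·C·C·BAC·BAC·BAC·C·C·BAC·C·C·BAC·C·C·BAC·BAC·BAC·C·C·BAC
    A ↦ C
    B ↦ C
    C ↦ BAC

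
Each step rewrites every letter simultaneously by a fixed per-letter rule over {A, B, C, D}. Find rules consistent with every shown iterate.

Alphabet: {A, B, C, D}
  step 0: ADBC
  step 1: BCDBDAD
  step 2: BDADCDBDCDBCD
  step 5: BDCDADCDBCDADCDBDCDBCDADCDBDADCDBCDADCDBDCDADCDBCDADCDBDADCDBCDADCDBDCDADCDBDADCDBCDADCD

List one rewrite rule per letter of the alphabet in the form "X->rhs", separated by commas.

  step 1 ⇒ step 2: BCDBDAD ⇒ BD·AD·CD·BD·CD·B·CD
    A ↦ B
    B ↦ BD
    C ↦ AD
    D ↦ CD

A->B, B->BD, C->AD, D->CD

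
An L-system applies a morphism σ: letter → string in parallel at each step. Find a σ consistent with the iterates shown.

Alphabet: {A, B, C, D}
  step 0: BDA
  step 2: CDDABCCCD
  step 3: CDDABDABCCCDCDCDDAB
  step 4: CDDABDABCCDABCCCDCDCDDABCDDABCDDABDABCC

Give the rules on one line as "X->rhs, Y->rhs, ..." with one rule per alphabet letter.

  step 3 ⇒ step 4: CDDABDABCCCDCDCDDAB ⇒ CD·DAB·DAB·C·C·DAB·C·C·CD·CD·CD·DAB·CD·DAB·CD·DAB·DAB·C·C
    A ↦ C
    B ↦ C
    C ↦ CD
    D ↦ DAB

A->C, B->C, C->CD, D->DAB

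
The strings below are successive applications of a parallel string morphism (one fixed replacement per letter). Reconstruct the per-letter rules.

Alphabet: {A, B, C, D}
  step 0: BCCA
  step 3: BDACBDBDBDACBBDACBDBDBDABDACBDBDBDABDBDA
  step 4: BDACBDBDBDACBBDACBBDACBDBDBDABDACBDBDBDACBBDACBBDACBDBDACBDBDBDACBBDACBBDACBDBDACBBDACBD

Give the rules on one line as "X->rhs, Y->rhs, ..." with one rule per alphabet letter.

  step 3 ⇒ step 4: BDACBDBDBDACBBDACBDBDBDABDACBDBDBDABDBDA ⇒ BDA·CB·D·BD·BDA·CB·BDA·CB·BDA·CB·D·BD·BDA·BDA·CB·D·BD·BDA·CB·BDA·CB·BDA·CB·D·BDA·CB·D·BD·BDA·CB·BDA·CB·BDA·CB·D·BDA·CB·BDA·CB·D
    A ↦ D
    B ↦ BDA
    C ↦ BD
    D ↦ CB

A->D, B->BDA, C->BD, D->CB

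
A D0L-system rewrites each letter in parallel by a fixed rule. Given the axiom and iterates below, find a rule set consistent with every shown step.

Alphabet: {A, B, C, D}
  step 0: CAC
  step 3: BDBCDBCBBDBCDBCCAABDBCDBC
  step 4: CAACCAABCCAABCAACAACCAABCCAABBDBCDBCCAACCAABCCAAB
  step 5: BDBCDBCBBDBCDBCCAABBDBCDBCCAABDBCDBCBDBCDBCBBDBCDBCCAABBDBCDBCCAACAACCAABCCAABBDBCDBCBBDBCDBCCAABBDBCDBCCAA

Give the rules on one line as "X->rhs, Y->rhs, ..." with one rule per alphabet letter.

A->DBC, B->CAA, C->B, D->C

  step 4 ⇒ step 5: CAACCAABCCAABCAACAACCAABCCAABBDBCDBCCAACCAABCCAAB ⇒ B·DBC·DBC·B·B·DBC·DBC·CAA·B·B·DBC·DBC·CAA·B·DBC·DBC·B·DBC·DBC·B·B·DBC·DBC·CAA·B·B·DBC·DBC·CAA·CAA·C·CAA·B·C·CAA·B·B·DBC·DBC·B·B·DBC·DBC·CAA·B·B·DBC·DBC·CAA
    A ↦ DBC
    B ↦ CAA
    C ↦ B
    D ↦ C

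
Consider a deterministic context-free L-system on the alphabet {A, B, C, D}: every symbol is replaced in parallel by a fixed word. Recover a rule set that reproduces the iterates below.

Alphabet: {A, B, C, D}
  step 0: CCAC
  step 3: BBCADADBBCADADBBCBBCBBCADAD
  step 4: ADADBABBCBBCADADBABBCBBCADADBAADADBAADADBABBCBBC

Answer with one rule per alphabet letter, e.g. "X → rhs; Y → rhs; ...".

  step 3 ⇒ step 4: BBCADADBBCADADBBCBBCBBCADAD ⇒ AD·AD·BA·BB·C·BB·C·AD·AD·BA·BB·C·BB·C·AD·AD·BA·AD·AD·BA·AD·AD·BA·BB·C·BB·C
    A ↦ BB
    B ↦ AD
    C ↦ BA
    D ↦ C

A->BB, B->AD, C->BA, D->C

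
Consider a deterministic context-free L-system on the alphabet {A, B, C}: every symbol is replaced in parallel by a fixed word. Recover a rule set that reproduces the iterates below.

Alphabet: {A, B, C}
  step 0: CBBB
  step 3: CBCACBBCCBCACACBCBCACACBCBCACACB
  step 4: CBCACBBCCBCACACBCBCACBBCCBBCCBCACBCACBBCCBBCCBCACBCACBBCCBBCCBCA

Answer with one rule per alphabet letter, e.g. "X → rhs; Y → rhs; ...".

A->BC, B->CA, C->CB

  step 3 ⇒ step 4: CBCACBBCCBCACACBCBCACACBCBCACACB ⇒ CB·CA·CB·BC·CB·CA·CA·CB·CB·CA·CB·BC·CB·BC·CB·CA·CB·CA·CB·BC·CB·BC·CB·CA·CB·CA·CB·BC·CB·BC·CB·CA
    A ↦ BC
    B ↦ CA
    C ↦ CB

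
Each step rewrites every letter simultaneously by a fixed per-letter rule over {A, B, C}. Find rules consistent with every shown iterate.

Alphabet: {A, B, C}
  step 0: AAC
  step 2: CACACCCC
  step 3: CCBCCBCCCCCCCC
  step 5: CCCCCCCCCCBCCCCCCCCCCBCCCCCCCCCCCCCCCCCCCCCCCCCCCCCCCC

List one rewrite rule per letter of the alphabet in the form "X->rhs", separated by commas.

  step 2 ⇒ step 3: CACACCCC ⇒ CC·B·CC·B·CC·CC·CC·CC
    A ↦ B
    C ↦ CC
    B ↦ CA  (constrained at step 3)

A->B, B->CA, C->CC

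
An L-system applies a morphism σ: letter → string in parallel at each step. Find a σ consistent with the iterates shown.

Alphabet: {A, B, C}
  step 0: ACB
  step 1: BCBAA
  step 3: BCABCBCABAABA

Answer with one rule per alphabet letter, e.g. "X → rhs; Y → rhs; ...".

A->BC, B->A, C->BA

  step 0 ⇒ step 1: ACB ⇒ BC·BA·A
    A ↦ BC
    B ↦ A
    C ↦ BA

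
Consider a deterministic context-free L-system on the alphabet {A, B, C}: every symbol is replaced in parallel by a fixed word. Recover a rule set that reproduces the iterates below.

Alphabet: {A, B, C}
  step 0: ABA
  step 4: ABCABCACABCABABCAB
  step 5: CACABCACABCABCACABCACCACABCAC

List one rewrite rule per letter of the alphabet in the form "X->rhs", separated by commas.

A->C, B->AC, C->AB

  step 4 ⇒ step 5: ABCABCACABCABABCAB ⇒ C·AC·AB·C·AC·AB·C·AB·C·AC·AB·C·AC·C·AC·AB·C·AC
    A ↦ C
    B ↦ AC
    C ↦ AB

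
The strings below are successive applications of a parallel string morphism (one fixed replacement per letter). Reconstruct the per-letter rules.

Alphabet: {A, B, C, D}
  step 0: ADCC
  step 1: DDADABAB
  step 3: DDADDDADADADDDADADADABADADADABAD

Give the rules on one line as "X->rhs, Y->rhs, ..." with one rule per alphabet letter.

A->DD, B->CD, C->AB, D->AD

  step 0 ⇒ step 1: ADCC ⇒ DD·AD·AB·AB
    A ↦ DD
    C ↦ AB
    D ↦ AD
    B ↦ CD  (constrained at step 1)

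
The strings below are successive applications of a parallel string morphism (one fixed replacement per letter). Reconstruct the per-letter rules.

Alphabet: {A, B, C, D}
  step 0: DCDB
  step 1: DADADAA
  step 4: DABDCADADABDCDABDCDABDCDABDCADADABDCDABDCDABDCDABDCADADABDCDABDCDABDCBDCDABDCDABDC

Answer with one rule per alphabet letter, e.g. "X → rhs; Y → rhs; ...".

  step 0 ⇒ step 1: DCDB ⇒ DA·DA·DA·A
    B ↦ A
    C ↦ DA
    D ↦ DA
    A ↦ BDC  (constrained at step 1)

A->BDC, B->A, C->DA, D->DA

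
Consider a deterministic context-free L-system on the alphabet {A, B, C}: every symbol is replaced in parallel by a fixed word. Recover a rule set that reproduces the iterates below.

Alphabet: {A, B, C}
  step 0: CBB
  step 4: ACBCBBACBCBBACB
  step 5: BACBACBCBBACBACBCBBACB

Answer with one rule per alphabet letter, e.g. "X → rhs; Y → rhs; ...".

A->B, B->CB, C->A

  step 4 ⇒ step 5: ACBCBBACBCBBACB ⇒ B·A·CB·A·CB·CB·B·A·CB·A·CB·CB·B·A·CB
    A ↦ B
    B ↦ CB
    C ↦ A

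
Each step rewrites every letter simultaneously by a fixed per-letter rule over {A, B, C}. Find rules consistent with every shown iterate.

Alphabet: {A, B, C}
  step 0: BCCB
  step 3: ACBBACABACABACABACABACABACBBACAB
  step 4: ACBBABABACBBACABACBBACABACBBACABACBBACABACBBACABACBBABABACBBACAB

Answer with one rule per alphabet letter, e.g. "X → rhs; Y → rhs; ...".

  step 3 ⇒ step 4: ACBBACABACABACABACABACABACBBACAB ⇒ AC·BB·AB·AB·AC·BB·AC·AB·AC·BB·AC·AB·AC·BB·AC·AB·AC·BB·AC·AB·AC·BB·AC·AB·AC·BB·AB·AB·AC·BB·AC·AB
    A ↦ AC
    B ↦ AB
    C ↦ BB

A->AC, B->AB, C->BB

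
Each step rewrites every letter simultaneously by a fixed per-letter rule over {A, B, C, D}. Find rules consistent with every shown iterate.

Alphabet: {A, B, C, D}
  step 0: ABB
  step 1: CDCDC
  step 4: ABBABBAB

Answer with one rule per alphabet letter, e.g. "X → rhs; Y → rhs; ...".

A->C, B->DC, C->B, D->A

  step 0 ⇒ step 1: ABB ⇒ C·DC·DC
    A ↦ C
    B ↦ DC
    C ↦ B  (constrained at step 1)
    D ↦ A  (constrained at step 1)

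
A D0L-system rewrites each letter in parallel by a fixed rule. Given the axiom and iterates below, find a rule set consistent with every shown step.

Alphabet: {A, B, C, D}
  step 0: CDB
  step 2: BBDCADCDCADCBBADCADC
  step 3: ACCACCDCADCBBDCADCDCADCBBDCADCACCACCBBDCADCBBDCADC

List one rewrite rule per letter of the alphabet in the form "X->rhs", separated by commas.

  step 2 ⇒ step 3: BBDCADCDCADCBBADCADC ⇒ ACC·ACC·DC·ADC·BB·DC·ADC·DC·ADC·BB·DC·ADC·ACC·ACC·BB·DC·ADC·BB·DC·ADC
    A ↦ BB
    B ↦ ACC
    C ↦ ADC
    D ↦ DC

A->BB, B->ACC, C->ADC, D->DC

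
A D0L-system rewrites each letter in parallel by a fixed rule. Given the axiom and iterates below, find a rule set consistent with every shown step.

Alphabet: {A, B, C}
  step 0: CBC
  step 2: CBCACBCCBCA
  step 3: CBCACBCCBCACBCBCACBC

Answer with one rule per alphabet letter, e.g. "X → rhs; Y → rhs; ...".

A->C, B->CA, C->CB

  step 2 ⇒ step 3: CBCACBCCBCA ⇒ CB·CA·CB·C·CB·CA·CB·CB·CA·CB·C
    A ↦ C
    B ↦ CA
    C ↦ CB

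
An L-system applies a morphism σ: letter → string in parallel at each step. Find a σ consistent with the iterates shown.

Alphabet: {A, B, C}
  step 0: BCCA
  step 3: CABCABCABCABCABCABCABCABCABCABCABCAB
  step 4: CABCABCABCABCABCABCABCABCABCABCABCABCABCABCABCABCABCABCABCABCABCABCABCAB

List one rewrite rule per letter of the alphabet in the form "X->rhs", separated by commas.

A->C, B->AB, C->CAB

  step 3 ⇒ step 4: CABCABCABCABCABCABCABCABCABCABCABCAB ⇒ CAB·C·AB·CAB·C·AB·CAB·C·AB·CAB·C·AB·CAB·C·AB·CAB·C·AB·CAB·C·AB·CAB·C·AB·CAB·C·AB·CAB·C·AB·CAB·C·AB·CAB·C·AB
    A ↦ C
    B ↦ AB
    C ↦ CAB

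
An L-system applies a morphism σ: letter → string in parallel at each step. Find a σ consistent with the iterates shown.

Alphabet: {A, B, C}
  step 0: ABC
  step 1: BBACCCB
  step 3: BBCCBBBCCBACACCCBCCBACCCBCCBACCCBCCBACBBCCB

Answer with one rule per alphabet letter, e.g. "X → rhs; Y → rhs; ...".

  step 0 ⇒ step 1: ABC ⇒ BB·AC·CCB
    A ↦ BB
    B ↦ AC
    C ↦ CCB

A->BB, B->AC, C->CCB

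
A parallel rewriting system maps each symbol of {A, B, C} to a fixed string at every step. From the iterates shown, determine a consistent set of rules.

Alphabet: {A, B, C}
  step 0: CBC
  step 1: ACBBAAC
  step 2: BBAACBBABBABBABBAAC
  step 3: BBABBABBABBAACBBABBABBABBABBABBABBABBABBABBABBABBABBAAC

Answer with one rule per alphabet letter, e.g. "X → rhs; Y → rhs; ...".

  step 2 ⇒ step 3: BBAACBBABBABBABBAAC ⇒ BBA·BBA·BBA·BBA·AC·BBA·BBA·BBA·BBA·BBA·BBA·BBA·BBA·BBA·BBA·BBA·BBA·BBA·AC
    A ↦ BBA
    B ↦ BBA
    C ↦ AC

A->BBA, B->BBA, C->AC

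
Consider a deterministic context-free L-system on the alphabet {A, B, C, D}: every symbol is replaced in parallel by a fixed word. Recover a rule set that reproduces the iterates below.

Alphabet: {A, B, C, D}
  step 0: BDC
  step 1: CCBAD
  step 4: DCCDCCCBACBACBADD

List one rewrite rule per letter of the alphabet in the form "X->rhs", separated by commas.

  step 0 ⇒ step 1: BDC ⇒ C·CBA·D
    B ↦ C
    C ↦ D
    D ↦ CBA
    A ↦ C  (constrained at step 1)

A->C, B->C, C->D, D->CBA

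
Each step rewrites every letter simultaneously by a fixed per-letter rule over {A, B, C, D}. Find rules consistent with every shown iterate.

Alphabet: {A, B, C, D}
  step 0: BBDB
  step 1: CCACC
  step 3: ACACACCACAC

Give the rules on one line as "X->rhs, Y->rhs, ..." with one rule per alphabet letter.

  step 0 ⇒ step 1: BBDB ⇒ C·C·AC·C
    B ↦ C
    D ↦ AC
    A ↦ DB  (constrained at step 1)
    C ↦ D  (constrained at step 1)

A->DB, B->C, C->D, D->AC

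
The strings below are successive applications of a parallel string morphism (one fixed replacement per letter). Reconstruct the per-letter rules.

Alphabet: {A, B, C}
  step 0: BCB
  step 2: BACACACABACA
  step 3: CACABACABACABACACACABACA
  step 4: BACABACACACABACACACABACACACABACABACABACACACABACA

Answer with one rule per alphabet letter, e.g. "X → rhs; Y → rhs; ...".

A->CA, B->CA, C->BA

  step 3 ⇒ step 4: CACABACABACABACACACABACA ⇒ BA·CA·BA·CA·CA·CA·BA·CA·CA·CA·BA·CA·CA·CA·BA·CA·BA·CA·BA·CA·CA·CA·BA·CA
    A ↦ CA
    B ↦ CA
    C ↦ BA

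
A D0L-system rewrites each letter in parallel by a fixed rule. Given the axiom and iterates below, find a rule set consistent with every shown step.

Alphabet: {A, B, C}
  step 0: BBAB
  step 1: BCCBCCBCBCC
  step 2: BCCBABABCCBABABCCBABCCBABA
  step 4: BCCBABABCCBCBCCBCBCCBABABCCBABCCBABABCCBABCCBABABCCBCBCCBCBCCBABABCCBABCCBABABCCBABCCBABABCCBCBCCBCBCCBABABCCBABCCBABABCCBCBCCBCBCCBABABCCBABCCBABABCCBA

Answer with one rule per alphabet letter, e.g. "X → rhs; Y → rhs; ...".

A->BC, B->BCC, C->BA

  step 1 ⇒ step 2: BCCBCCBCBCC ⇒ BCC·BA·BA·BCC·BA·BA·BCC·BA·BCC·BA·BA
    B ↦ BCC
    C ↦ BA
  step 0 ⇒ step 1: BBAB ⇒ BCC·BCC·BC·BCC
    A ↦ BC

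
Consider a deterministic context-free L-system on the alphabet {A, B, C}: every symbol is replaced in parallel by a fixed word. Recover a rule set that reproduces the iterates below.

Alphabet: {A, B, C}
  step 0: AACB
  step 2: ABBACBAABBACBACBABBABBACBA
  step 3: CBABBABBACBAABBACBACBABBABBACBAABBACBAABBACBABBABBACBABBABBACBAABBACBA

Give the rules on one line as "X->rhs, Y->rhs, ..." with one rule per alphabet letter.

  step 2 ⇒ step 3: ABBACBAABBACBACBABBABBACBA ⇒ CBA·BBA·BBA·CBA·A·BBA·CBA·CBA·BBA·BBA·CBA·A·BBA·CBA·A·BBA·CBA·BBA·BBA·CBA·BBA·BBA·CBA·A·BBA·CBA
    A ↦ CBA
    B ↦ BBA
    C ↦ A

A->CBA, B->BBA, C->A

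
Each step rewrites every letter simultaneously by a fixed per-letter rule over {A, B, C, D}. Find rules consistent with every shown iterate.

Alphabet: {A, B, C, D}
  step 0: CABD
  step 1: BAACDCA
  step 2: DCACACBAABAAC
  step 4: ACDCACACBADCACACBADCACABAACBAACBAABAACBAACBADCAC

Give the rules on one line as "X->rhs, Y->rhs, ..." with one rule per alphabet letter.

  step 1 ⇒ step 2: BAACDCA ⇒ DC·AC·AC·BA·A·BA·AC
    A ↦ AC
    B ↦ DC
    C ↦ BA
    D ↦ A

A->AC, B->DC, C->BA, D->A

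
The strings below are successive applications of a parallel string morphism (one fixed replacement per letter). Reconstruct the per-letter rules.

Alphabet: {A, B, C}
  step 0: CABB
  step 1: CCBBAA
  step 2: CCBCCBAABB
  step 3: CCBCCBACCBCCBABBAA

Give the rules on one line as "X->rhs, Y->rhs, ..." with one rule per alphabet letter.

  step 2 ⇒ step 3: CCBCCBAABB ⇒ CCB·CCB·A·CCB·CCB·A·B·B·A·A
    A ↦ B
    B ↦ A
    C ↦ CCB

A->B, B->A, C->CCB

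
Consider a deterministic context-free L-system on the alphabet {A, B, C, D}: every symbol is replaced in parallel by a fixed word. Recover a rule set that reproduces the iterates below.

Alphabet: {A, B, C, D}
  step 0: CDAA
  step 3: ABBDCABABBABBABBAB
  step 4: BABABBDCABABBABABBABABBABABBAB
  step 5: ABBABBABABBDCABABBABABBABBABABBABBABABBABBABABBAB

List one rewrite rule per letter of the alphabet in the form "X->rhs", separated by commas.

A->B, B->AB, C->DCA, D->B

  step 4 ⇒ step 5: BABABBDCABABBABABBABABBABABBAB ⇒ AB·B·AB·B·AB·AB·B·DCA·B·AB·B·AB·AB·B·AB·B·AB·AB·B·AB·B·AB·AB·B·AB·B·AB·AB·B·AB
    A ↦ B
    B ↦ AB
    C ↦ DCA
    D ↦ B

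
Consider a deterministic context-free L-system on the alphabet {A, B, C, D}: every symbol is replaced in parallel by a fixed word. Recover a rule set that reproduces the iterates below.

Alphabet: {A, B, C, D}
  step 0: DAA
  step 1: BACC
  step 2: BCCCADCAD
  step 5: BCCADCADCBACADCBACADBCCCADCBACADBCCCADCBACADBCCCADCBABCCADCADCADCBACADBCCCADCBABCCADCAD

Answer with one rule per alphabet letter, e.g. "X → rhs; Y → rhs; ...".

A->C, B->BC, C->CAD, D->BA

  step 1 ⇒ step 2: BACC ⇒ BC·C·CAD·CAD
    A ↦ C
    B ↦ BC
    C ↦ CAD
  step 0 ⇒ step 1: DAA ⇒ BA·C·C
    D ↦ BA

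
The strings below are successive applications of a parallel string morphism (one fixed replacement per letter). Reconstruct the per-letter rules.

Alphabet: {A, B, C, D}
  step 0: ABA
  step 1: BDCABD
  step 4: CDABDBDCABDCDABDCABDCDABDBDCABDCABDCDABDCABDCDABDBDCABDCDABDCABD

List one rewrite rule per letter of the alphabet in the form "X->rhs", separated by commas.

  step 0 ⇒ step 1: ABA ⇒ BD·CA·BD
    A ↦ BD
    B ↦ CA
    C ↦ CDA  (constrained at step 1)
    D ↦ BD  (constrained at step 1)

A->BD, B->CA, C->CDA, D->BD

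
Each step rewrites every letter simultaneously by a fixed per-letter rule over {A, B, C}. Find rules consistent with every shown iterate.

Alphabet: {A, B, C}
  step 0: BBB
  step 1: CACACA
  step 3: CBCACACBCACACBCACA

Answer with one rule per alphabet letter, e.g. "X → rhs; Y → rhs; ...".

A->B, B->CA, C->CB

  step 0 ⇒ step 1: BBB ⇒ CA·CA·CA
    B ↦ CA
    A ↦ B  (constrained at step 1)
    C ↦ CB  (constrained at step 1)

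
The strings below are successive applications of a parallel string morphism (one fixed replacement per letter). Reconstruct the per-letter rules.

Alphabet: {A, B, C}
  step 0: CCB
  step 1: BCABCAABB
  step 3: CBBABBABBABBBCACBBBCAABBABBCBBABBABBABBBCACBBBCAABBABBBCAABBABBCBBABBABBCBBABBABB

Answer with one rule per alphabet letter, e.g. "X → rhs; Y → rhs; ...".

  step 0 ⇒ step 1: CCB ⇒ BCA·BCA·ABB
    B ↦ ABB
    C ↦ BCA
    A ↦ CBB  (constrained at step 1)

A->CBB, B->ABB, C->BCA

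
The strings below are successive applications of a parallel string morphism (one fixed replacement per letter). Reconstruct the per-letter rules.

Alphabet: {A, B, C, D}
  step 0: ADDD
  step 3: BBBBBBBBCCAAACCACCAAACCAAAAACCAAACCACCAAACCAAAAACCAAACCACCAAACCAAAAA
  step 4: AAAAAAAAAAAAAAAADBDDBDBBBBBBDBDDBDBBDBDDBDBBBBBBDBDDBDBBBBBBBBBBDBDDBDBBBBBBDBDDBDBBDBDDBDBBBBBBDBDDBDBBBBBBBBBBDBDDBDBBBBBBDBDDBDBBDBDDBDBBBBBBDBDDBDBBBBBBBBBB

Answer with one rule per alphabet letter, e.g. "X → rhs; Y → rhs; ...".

A->BB, B->AA, C->DBD, D->CCA

  step 3 ⇒ step 4: BBBBBBBBCCAAACCACCAAACCAAAAACCAAACCACCAAACCAAAAACCAAACCACCAAACCAAAAA ⇒ AA·AA·AA·AA·AA·AA·AA·AA·DBD·DBD·BB·BB·BB·DBD·DBD·BB·DBD·DBD·BB·BB·BB·DBD·DBD·BB·BB·BB·BB·BB·DBD·DBD·BB·BB·BB·DBD·DBD·BB·DBD·DBD·BB·BB·BB·DBD·DBD·BB·BB·BB·BB·BB·DBD·DBD·BB·BB·BB·DBD·DBD·BB·DBD·DBD·BB·BB·BB·DBD·DBD·BB·BB·BB·BB·BB
    A ↦ BB
    B ↦ AA
    C ↦ DBD
    D ↦ CCA  (constrained at step 0)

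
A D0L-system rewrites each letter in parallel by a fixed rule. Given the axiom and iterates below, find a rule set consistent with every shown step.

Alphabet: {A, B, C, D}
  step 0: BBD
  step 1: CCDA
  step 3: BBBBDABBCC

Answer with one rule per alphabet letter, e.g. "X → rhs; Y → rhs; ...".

  step 0 ⇒ step 1: BBD ⇒ C·C·DA
    B ↦ C
    D ↦ DA
    A ↦ BB  (constrained at step 1)
    C ↦ A  (constrained at step 1)

A->BB, B->C, C->A, D->DA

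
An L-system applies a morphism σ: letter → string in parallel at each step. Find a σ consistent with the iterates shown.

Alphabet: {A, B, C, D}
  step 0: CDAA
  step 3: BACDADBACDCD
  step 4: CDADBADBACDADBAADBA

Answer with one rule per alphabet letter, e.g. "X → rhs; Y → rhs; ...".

A->D, B->C, C->AD, D->BA

  step 3 ⇒ step 4: BACDADBACDCD ⇒ C·D·AD·BA·D·BA·C·D·AD·BA·AD·BA
    A ↦ D
    B ↦ C
    C ↦ AD
    D ↦ BA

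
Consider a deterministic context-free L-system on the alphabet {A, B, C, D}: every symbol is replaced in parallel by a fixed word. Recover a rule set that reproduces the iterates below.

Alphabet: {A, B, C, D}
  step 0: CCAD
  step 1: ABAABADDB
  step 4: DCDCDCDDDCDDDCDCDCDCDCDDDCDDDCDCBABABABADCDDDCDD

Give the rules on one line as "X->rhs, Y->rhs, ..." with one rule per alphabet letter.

A->DD, B->DC, C->ABA, D->B

  step 0 ⇒ step 1: CCAD ⇒ ABA·ABA·DD·B
    A ↦ DD
    C ↦ ABA
    D ↦ B
    B ↦ DC  (constrained at step 1)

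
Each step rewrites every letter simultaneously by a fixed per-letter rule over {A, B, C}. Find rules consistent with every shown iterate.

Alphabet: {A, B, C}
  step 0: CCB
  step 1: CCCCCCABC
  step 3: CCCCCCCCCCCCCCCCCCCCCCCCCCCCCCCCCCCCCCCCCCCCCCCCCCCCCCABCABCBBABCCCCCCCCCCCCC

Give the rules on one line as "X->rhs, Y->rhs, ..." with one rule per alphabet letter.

  step 0 ⇒ step 1: CCB ⇒ CCC·CCC·ABC
    B ↦ ABC
    C ↦ CCC
    A ↦ BB  (constrained at step 1)

A->BB, B->ABC, C->CCC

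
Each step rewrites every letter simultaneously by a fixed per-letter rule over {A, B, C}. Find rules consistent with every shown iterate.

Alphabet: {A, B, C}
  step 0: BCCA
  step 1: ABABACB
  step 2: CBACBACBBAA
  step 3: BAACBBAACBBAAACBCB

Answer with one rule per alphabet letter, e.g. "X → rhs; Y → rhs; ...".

  step 2 ⇒ step 3: CBACBACBBAA ⇒ BA·A·CB·BA·A·CB·BA·A·A·CB·CB
    A ↦ CB
    B ↦ A
    C ↦ BA

A->CB, B->A, C->BA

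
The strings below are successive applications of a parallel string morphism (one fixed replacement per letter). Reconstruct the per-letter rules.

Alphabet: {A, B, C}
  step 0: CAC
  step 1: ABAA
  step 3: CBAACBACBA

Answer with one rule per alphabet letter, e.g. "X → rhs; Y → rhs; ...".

  step 0 ⇒ step 1: CAC ⇒ A·BA·A
    A ↦ BA
    C ↦ A
    B ↦ C  (constrained at step 1)

A->BA, B->C, C->A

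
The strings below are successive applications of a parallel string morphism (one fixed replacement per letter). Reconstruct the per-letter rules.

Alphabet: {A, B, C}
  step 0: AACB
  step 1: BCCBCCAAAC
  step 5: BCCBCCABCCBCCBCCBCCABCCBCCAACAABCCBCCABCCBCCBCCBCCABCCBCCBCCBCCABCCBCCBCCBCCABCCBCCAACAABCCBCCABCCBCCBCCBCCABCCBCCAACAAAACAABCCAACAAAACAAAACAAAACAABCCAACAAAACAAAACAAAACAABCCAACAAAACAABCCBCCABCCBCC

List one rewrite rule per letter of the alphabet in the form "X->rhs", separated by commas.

  step 0 ⇒ step 1: AACB ⇒ BCC·BCC·A·AAC
    A ↦ BCC
    B ↦ AAC
    C ↦ A

A->BCC, B->AAC, C->A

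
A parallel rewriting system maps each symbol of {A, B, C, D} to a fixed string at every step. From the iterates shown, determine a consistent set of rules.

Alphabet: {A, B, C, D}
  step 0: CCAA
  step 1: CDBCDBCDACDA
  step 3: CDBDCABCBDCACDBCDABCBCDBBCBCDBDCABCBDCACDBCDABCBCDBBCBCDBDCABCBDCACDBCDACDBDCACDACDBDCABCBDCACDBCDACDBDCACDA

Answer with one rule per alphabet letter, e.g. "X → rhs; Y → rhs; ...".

A->CDA, B->BCB, C->CDB, D->DCA

  step 0 ⇒ step 1: CCAA ⇒ CDB·CDB·CDA·CDA
    A ↦ CDA
    C ↦ CDB
    B ↦ BCB  (constrained at step 1)
    D ↦ DCA  (constrained at step 1)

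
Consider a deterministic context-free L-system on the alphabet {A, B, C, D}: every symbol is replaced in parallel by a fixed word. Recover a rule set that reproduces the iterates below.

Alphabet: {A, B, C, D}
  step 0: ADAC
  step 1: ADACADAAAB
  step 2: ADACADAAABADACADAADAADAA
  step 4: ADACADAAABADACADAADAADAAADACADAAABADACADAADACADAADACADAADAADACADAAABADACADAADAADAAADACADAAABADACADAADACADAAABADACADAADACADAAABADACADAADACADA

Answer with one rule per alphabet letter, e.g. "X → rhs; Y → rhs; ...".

  step 1 ⇒ step 2: ADACADAAAB ⇒ ADA·C·ADA·AAB·ADA·C·ADA·ADA·ADA·A
    A ↦ ADA
    B ↦ A
    C ↦ AAB
    D ↦ C

A->ADA, B->A, C->AAB, D->C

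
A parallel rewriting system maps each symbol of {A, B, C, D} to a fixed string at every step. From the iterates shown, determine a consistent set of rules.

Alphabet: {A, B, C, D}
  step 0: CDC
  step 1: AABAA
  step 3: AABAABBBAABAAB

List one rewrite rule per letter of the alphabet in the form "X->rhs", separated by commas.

  step 0 ⇒ step 1: CDC ⇒ AA·B·AA
    C ↦ AA
    D ↦ B
    A ↦ CD  (constrained at step 1)
    B ↦ DD  (constrained at step 1)

A->CD, B->DD, C->AA, D->B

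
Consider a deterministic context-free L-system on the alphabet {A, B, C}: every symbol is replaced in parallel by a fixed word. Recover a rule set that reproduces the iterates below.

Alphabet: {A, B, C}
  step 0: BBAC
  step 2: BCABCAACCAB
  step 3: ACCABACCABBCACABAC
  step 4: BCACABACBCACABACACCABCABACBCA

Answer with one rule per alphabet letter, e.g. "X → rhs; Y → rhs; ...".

A->B, B->AC, C->CA

  step 3 ⇒ step 4: ACCABACCABBCACABAC ⇒ B·CA·CA·B·AC·B·CA·CA·B·AC·AC·CA·B·CA·B·AC·B·CA
    A ↦ B
    B ↦ AC
    C ↦ CA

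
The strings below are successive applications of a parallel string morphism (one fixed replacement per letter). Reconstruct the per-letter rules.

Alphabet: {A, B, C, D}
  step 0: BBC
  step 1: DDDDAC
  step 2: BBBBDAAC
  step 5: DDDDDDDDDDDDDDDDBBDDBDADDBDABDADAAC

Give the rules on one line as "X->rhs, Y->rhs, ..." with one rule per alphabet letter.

A->DA, B->DD, C->AC, D->B

  step 1 ⇒ step 2: DDDDAC ⇒ B·B·B·B·DA·AC
    A ↦ DA
    C ↦ AC
    D ↦ B
  step 0 ⇒ step 1: BBC ⇒ DD·DD·AC
    B ↦ DD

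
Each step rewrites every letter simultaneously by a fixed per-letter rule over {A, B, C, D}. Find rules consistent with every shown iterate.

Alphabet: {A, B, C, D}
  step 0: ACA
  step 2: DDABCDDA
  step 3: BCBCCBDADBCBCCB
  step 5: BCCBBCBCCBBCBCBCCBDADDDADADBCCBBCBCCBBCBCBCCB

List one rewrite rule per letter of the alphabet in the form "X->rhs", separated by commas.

A->CB, B->DA, C->D, D->BC

  step 2 ⇒ step 3: DDABCDDA ⇒ BC·BC·CB·DA·D·BC·BC·CB
    A ↦ CB
    B ↦ DA
    C ↦ D
    D ↦ BC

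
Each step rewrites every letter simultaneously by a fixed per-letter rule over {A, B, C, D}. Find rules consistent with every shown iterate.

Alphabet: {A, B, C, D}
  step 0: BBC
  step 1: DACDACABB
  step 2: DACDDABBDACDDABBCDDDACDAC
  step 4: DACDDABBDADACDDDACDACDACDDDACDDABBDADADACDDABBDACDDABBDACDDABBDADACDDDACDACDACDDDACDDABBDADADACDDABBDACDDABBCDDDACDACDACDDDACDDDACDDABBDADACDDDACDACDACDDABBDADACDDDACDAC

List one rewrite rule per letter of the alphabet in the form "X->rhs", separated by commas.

A->CDD, B->DAC, C->ABB, D->DA

  step 1 ⇒ step 2: DACDACABB ⇒ DA·CDD·ABB·DA·CDD·ABB·CDD·DAC·DAC
    A ↦ CDD
    B ↦ DAC
    C ↦ ABB
    D ↦ DA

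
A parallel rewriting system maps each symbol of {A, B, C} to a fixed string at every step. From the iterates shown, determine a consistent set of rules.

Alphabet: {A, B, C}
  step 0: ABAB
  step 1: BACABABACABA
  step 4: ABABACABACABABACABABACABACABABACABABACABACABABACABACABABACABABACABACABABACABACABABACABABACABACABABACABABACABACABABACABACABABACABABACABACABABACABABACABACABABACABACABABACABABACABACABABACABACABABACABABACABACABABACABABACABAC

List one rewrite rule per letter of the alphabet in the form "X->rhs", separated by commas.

  step 0 ⇒ step 1: ABAB ⇒ BAC·ABA·BAC·ABA
    A ↦ BAC
    B ↦ ABA
    C ↦ A  (constrained at step 1)

A->BAC, B->ABA, C->A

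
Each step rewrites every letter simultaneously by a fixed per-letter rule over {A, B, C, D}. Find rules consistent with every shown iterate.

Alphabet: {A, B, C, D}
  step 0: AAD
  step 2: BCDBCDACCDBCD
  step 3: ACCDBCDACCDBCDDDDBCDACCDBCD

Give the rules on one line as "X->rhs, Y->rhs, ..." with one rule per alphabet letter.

  step 2 ⇒ step 3: BCDBCDACCDBCD ⇒ ACC·D·BCD·ACC·D·BCD·D·D·D·BCD·ACC·D·BCD
    A ↦ D
    B ↦ ACC
    C ↦ D
    D ↦ BCD

A->D, B->ACC, C->D, D->BCD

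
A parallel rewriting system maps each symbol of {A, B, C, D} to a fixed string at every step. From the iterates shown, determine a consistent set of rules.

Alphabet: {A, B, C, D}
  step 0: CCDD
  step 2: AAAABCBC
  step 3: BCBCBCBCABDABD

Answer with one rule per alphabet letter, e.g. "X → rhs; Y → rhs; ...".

  step 2 ⇒ step 3: AAAABCBC ⇒ BC·BC·BC·BC·A·BD·A·BD
    A ↦ BC
    B ↦ A
    C ↦ BD
    D ↦ A  (constrained at step 0)

A->BC, B->A, C->BD, D->A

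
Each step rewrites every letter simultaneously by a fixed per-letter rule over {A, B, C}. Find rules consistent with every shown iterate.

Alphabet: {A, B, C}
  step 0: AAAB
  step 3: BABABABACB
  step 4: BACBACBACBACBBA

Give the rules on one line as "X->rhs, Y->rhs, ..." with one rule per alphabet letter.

A->C, B->BA, C->B

  step 3 ⇒ step 4: BABABABACB ⇒ BA·C·BA·C·BA·C·BA·C·B·BA
    A ↦ C
    B ↦ BA
    C ↦ B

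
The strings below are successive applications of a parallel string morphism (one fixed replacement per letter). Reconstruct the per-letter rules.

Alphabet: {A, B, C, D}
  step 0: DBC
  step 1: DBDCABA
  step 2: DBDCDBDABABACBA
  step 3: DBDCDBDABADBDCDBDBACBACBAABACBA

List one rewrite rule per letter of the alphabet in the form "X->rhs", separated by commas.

A->BA, B->C, C->ABA, D->DBD

  step 2 ⇒ step 3: DBDCDBDABABACBA ⇒ DBD·C·DBD·ABA·DBD·C·DBD·BA·C·BA·C·BA·ABA·C·BA
    A ↦ BA
    B ↦ C
    C ↦ ABA
    D ↦ DBD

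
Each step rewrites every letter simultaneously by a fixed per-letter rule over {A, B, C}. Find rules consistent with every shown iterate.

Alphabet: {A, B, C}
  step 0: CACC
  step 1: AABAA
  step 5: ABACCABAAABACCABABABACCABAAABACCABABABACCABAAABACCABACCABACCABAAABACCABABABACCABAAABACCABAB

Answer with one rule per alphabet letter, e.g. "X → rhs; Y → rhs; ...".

A->AB, B->ACC, C->A

  step 0 ⇒ step 1: CACC ⇒ A·AB·A·A
    A ↦ AB
    C ↦ A
    B ↦ ACC  (constrained at step 1)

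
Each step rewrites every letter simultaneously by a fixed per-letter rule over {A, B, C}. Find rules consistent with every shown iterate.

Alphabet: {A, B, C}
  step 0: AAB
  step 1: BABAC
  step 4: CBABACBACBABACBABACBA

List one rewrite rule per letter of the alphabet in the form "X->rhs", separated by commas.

  step 0 ⇒ step 1: AAB ⇒ BA·BA·C
    A ↦ BA
    B ↦ C
    C ↦ BA  (constrained at step 1)

A->BA, B->C, C->BA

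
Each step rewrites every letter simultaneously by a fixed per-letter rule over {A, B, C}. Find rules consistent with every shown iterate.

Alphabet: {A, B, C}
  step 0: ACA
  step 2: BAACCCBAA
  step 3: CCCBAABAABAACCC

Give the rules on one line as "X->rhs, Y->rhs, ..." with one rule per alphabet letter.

A->C, B->C, C->BAA

  step 2 ⇒ step 3: BAACCCBAA ⇒ C·C·C·BAA·BAA·BAA·C·C·C
    A ↦ C
    B ↦ C
    C ↦ BAA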